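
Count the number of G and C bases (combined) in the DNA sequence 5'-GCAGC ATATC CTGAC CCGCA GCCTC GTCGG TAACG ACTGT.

Base counts: G=10, A=8, T=8, C=14
Total G or C: 10 + 14 = 24

24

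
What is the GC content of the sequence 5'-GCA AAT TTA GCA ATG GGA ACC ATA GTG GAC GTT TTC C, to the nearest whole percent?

43%

C=7, T=10, G=9, A=11
G+C = 9 + 7 = 16 out of 37 bases
%GC = 16/37 × 100 = 43.24% ≈ 43%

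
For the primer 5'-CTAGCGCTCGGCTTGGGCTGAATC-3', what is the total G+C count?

Scanning the sequence gives G=8, C=7, A=3, T=6.
G+C = 8 + 7 = 15

15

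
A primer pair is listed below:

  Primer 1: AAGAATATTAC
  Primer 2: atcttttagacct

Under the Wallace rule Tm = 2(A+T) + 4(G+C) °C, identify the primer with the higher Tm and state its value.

Primer 1: A+T=9, G+C=2 → Tm = 2(9)+4(2) = 26°C
Primer 2: A+T=9, G+C=4 → Tm = 2(9)+4(4) = 34°C
26°C vs 34°C → primer 2 is higher.

Primer 2, 34°C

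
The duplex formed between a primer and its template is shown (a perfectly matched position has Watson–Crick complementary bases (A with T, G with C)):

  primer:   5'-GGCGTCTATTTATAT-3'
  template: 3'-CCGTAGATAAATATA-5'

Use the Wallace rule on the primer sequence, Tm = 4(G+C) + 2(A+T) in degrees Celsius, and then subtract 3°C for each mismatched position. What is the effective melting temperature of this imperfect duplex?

Primer base counts: A=3, T=7, G=3, C=2 → A+T=10, G+C=5
Perfect-match Tm = 2(10) + 4(5) = 20 + 20 = 40°C
Mismatches (positions where the bases are not complementary): 1 (at position 4)
Effective Tm = 40 − 1×3 = 40 − 3 = 37°C

37°C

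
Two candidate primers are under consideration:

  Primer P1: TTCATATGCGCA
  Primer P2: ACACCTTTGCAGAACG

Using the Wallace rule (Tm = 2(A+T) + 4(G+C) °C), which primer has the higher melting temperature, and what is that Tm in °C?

Primer P1: A+T=7, G+C=5 → Tm = 2(7)+4(5) = 34°C
Primer P2: A+T=8, G+C=8 → Tm = 2(8)+4(8) = 48°C
34°C vs 48°C → primer P2 is higher.

Primer P2, 48°C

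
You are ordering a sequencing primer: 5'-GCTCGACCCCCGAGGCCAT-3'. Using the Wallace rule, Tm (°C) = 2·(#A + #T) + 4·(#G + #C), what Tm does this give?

66°C

Counting bases: G=5, A=3, C=9, T=2
A+T = 5, G+C = 14
Tm = 4·14 + 2·5 = 56 + 10 = 66°C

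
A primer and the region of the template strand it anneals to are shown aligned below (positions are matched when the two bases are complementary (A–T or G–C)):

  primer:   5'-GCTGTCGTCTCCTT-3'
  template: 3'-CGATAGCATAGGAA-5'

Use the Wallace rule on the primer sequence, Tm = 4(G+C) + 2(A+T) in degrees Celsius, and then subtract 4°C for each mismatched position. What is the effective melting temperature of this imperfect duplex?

36°C

Primer base counts: A=0, T=6, G=3, C=5 → A+T=6, G+C=8
Perfect-match Tm = 2(6) + 4(8) = 12 + 32 = 44°C
Mismatches (positions where the bases are not complementary): 2 (at positions 4, 9)
Effective Tm = 44 − 2×4 = 44 − 8 = 36°C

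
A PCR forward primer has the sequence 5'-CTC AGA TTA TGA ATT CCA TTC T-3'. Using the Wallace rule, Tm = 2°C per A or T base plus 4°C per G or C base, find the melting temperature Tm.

Scanning the sequence gives C=5, G=2, A=6, T=9.
So N_AT = 15 and N_GC = 7.
Tm = 4·7 + 2·15 = 28 + 30 = 58°C

58°C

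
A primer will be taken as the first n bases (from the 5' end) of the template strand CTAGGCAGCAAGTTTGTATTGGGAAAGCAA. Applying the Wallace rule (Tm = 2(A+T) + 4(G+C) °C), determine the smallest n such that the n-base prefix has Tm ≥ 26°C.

n = 8

First 7 bases: CTAGGCA → Tm = 22°C (< 26°C)
First 8 bases: CTAGGCAG → Tm = 26°C (≥ 26°C)
Since every base adds ≥2°C, Tm only increases with n, so the threshold is first crossed at n = 8.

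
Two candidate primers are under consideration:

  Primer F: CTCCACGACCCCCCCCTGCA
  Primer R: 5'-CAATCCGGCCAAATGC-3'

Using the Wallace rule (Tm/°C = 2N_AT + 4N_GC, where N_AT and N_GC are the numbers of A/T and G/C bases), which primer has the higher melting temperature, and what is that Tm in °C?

Primer F: A+T=5, G+C=15 → Tm = 2(5)+4(15) = 70°C
Primer R: A+T=7, G+C=9 → Tm = 2(7)+4(9) = 50°C
70°C vs 50°C → primer F is higher.

Primer F, 70°C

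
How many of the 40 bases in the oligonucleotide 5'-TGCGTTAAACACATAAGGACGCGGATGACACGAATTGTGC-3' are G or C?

19

Base counts: T=8, C=8, A=13, G=11
G+C = 11 + 8 = 19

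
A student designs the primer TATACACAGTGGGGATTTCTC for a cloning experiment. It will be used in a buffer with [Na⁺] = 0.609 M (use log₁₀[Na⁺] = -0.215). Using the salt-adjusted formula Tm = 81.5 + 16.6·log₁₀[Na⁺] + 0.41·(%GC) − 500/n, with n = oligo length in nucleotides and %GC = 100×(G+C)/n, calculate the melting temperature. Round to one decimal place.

Length n = 21. Counting bases: C=4, G=5, A=5, T=7
G+C = 9, so %GC = 9/21 × 100 = 42.857%
Salt term: 16.6 × (-0.215) = -3.569
GC term: 0.41 × 42.857 = 17.571; length term: −500/21 = −23.81
Tm = 81.5 + (-3.569) + 17.571 − 23.81 = 71.692 → 71.7°C

71.7°C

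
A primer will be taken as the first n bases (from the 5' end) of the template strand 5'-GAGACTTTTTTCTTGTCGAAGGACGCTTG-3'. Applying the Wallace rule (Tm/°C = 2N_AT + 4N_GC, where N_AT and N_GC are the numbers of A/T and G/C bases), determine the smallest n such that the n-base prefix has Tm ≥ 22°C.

n = 8

First 7 bases: GAGACTT → Tm = 20°C (< 22°C)
First 8 bases: GAGACTTT → Tm = 22°C (≥ 22°C)
Since every base adds ≥2°C, Tm only increases with n, so the threshold is first crossed at n = 8.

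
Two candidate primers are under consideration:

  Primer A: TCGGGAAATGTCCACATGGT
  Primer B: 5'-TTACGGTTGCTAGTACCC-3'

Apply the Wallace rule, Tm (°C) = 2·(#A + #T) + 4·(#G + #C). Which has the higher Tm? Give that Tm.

Primer A, 60°C

Primer A: A+T=10, G+C=10 → Tm = 2(10)+4(10) = 60°C
Primer B: A+T=9, G+C=9 → Tm = 2(9)+4(9) = 54°C
60°C vs 54°C → primer A is higher.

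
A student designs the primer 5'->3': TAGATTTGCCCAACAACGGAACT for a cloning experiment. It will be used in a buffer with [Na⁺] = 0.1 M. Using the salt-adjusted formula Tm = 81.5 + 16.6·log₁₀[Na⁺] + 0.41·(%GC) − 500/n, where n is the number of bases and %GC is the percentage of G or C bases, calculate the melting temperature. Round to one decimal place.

Length n = 23. Base counts: A=8, T=5, G=4, C=6
G+C = 10, so %GC = 10/23 × 100 = 43.478%
Salt term: 16.6 × (-1) = -16.6
GC term: 0.41 × 43.478 = 17.826; length term: −500/23 = −21.739
Tm = 81.5 + (-16.6) + 17.826 − 21.739 = 60.987 → 61.0°C

61.0°C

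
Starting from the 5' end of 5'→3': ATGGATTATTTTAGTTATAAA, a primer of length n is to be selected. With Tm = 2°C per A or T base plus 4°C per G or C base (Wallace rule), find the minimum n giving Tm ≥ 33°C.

First 13 bases: ATGGATTATTTTA → Tm = 30°C (< 33°C)
First 14 bases: ATGGATTATTTTAG → Tm = 34°C (≥ 33°C)
Each additional base adds 2°C (A/T) or 4°C (G/C), so Tm is non-decreasing in n; n = 14 is the first length to reach 33°C.

n = 14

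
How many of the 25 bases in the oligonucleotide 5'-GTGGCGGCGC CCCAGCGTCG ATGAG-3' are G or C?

Base counts: G=11, A=3, C=8, T=3
Total G or C: 11 + 8 = 19

19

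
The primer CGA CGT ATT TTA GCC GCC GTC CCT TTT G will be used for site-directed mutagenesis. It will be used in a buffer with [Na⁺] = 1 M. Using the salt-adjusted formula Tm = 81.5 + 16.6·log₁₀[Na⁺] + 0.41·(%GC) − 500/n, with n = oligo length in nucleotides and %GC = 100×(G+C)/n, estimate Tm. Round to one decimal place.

85.6°C

Length n = 28. Scanning the sequence gives T=10, G=6, A=3, C=9.
G+C = 15, so %GC = 15/28 × 100 = 53.571%
Salt term: 16.6 × (0) = 0
GC term: 0.41 × 53.571 = 21.964; length term: −500/28 = −17.857
Tm = 81.5 + (0) + 21.964 − 17.857 = 85.607 → 85.6°C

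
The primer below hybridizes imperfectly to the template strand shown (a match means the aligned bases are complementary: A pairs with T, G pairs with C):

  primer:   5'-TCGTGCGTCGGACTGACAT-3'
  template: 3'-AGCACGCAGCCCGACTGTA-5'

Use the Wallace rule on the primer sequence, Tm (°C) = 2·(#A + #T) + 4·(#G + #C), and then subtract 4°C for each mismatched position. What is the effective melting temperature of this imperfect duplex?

56°C

Primer base counts: A=3, T=5, G=6, C=5 → A+T=8, G+C=11
Perfect-match Tm = 2(8) + 4(11) = 16 + 44 = 60°C
Mismatches (positions where the bases are not complementary): 1 (at position 12)
Effective Tm = 60 − 1×4 = 60 − 4 = 56°C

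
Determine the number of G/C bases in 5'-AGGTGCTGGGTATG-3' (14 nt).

8

Base counts: T=4, G=7, A=2, C=1
G+C = 7 + 1 = 8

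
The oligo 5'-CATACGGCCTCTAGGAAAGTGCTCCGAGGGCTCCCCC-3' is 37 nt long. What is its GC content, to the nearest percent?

Base counts: G=10, A=7, C=14, T=6
G+C = 10 + 14 = 24 out of 37 bases
%GC = 24/37 × 100 = 64.86% ≈ 65%

65%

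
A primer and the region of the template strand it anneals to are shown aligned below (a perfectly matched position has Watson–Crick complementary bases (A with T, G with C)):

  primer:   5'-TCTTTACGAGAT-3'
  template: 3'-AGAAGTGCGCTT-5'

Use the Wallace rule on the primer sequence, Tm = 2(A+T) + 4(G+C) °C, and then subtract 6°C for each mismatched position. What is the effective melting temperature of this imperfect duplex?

14°C

Primer base counts: A=3, T=5, G=2, C=2 → A+T=8, G+C=4
Perfect-match Tm = 2(8) + 4(4) = 16 + 16 = 32°C
Mismatches (positions where the bases are not complementary): 3 (at positions 5, 9, 12)
Effective Tm = 32 − 3×6 = 32 − 18 = 14°C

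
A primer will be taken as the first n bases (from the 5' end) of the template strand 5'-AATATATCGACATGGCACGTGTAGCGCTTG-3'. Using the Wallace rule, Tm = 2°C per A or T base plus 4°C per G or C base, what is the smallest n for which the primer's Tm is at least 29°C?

First 11 bases: AATATATCGAC → Tm = 28°C (< 29°C)
First 12 bases: AATATATCGACA → Tm = 30°C (≥ 29°C)
Since every base adds ≥2°C, Tm only increases with n, so the threshold is first crossed at n = 12.

n = 12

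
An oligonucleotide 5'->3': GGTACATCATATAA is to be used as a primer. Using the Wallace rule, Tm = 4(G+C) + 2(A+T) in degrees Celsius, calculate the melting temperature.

36°C

Counting bases: G=2, C=2, T=4, A=6
So N_AT = 10 and N_GC = 4.
Tm = 4·4 + 2·10 = 16 + 20 = 36°C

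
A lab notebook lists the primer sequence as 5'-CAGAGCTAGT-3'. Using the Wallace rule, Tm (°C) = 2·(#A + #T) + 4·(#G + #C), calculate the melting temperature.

Scanning the sequence gives A=3, T=2, G=3, C=2.
So N_AT = 5 and N_GC = 5.
Tm = 2×5 + 4×5 = 30°C

30°C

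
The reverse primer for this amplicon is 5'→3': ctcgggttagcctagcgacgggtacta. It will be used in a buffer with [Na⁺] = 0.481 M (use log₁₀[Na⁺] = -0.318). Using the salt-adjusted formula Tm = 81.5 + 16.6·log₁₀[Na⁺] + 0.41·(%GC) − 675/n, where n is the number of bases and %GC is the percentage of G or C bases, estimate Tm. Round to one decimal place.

75.5°C

Length n = 27. Counting bases: G=9, C=7, T=6, A=5
G+C = 16, so %GC = 16/27 × 100 = 59.259%
Salt term: 16.6 × (-0.318) = -5.279
GC term: 0.41 × 59.259 = 24.296; length term: −675/27 = −25
Tm = 81.5 + (-5.279) + 24.296 − 25 = 75.517 → 75.5°C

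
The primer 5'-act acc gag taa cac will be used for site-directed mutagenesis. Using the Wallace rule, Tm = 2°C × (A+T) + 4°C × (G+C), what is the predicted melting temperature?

44°C

Counting bases: T=2, C=5, G=2, A=6
So N_AT = 8 and N_GC = 7.
Tm = 2(8) + 4(7) = 16 + 28 = 44°C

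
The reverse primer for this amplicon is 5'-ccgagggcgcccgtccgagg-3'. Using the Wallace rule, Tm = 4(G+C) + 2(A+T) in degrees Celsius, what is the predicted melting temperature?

Base counts: G=9, C=8, A=2, T=1
So N_AT = 3 and N_GC = 17.
Tm = 2(3) + 4(17) = 6 + 68 = 74°C

74°C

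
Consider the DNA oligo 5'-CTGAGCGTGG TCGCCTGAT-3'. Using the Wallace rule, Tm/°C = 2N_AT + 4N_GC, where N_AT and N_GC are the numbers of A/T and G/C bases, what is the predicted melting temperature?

Base counts: T=5, C=5, A=2, G=7
A+T = 7, G+C = 12
Tm = 2(7) + 4(12) = 14 + 48 = 62°C

62°C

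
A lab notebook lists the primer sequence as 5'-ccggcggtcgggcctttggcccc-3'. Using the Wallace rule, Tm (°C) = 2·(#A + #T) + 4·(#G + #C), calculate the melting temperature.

Base counts: A=0, C=10, G=9, T=4
A+T = 4, G+C = 19
Tm = 4·19 + 2·4 = 76 + 8 = 84°C

84°C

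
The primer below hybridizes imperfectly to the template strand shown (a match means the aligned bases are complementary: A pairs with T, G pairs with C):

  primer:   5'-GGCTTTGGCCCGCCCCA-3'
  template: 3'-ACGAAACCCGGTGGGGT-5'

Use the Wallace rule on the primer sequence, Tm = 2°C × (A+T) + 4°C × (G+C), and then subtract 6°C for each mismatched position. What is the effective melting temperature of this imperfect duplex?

42°C

Primer base counts: A=1, T=3, G=5, C=8 → A+T=4, G+C=13
Perfect-match Tm = 2(4) + 4(13) = 8 + 52 = 60°C
Mismatches (positions where the bases are not complementary): 3 (at positions 1, 9, 12)
Effective Tm = 60 − 3×6 = 60 − 18 = 42°C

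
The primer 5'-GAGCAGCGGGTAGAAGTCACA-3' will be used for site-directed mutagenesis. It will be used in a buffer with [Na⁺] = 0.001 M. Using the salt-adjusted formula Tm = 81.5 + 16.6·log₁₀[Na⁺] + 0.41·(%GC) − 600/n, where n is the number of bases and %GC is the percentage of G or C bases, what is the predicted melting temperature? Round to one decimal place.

26.6°C

Length n = 21. Base counts: A=7, T=2, G=8, C=4
G+C = 12, so %GC = 12/21 × 100 = 57.143%
Salt term: 16.6 × (-3) = -49.8
GC term: 0.41 × 57.143 = 23.429; length term: −600/21 = −28.571
Tm = 81.5 + (-49.8) + 23.429 − 28.571 = 26.558 → 26.6°C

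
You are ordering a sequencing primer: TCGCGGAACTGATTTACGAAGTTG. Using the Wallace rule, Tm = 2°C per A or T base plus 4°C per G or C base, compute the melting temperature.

Base counts: G=7, T=7, A=6, C=4
AT pairs contribute 13, GC pairs contribute 11.
Tm = 2(13) + 4(11) = 26 + 44 = 70°C

70°C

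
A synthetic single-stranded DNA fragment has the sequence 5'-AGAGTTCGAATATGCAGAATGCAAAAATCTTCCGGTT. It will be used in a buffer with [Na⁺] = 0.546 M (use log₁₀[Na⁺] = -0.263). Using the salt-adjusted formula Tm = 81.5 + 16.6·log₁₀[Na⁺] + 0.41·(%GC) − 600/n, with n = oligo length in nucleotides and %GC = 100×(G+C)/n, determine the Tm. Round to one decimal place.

Length n = 37. Scanning the sequence gives C=6, A=13, G=8, T=10.
G+C = 14, so %GC = 14/37 × 100 = 37.838%
Salt term: 16.6 × (-0.263) = -4.366
GC term: 0.41 × 37.838 = 15.514; length term: −600/37 = −16.216
Tm = 81.5 + (-4.366) + 15.514 − 16.216 = 76.432 → 76.4°C

76.4°C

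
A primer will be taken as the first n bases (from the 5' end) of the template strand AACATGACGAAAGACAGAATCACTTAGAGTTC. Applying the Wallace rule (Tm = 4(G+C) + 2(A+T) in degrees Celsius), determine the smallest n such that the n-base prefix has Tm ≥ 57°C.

n = 21

First 20 bases: AACATGACGAAAGACAGAAT → Tm = 54°C (< 57°C)
First 21 bases: AACATGACGAAAGACAGAATC → Tm = 58°C (≥ 57°C)
Each additional base adds 2°C (A/T) or 4°C (G/C), so Tm is non-decreasing in n; n = 21 is the first length to reach 57°C.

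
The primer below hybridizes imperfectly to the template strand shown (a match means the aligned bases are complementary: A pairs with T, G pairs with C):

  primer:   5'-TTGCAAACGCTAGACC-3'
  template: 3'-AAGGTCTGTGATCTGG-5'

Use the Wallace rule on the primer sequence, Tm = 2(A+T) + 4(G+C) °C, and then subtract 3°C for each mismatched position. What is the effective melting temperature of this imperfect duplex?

39°C

Primer base counts: A=5, T=3, G=3, C=5 → A+T=8, G+C=8
Perfect-match Tm = 2(8) + 4(8) = 16 + 32 = 48°C
Mismatches (positions where the bases are not complementary): 3 (at positions 3, 6, 9)
Effective Tm = 48 − 3×3 = 48 − 9 = 39°C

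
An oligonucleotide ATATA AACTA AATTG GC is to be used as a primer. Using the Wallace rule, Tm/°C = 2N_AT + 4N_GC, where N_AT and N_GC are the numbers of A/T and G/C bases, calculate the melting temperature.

42°C

Base counts: A=8, G=2, C=2, T=5
So N_AT = 13 and N_GC = 4.
Tm = 2×13 + 4×4 = 42°C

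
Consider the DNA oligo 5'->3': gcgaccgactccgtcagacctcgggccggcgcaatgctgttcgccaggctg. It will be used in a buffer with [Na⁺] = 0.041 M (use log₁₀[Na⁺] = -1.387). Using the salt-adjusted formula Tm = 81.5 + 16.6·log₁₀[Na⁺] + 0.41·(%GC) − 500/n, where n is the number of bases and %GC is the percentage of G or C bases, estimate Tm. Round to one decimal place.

Length n = 51. Scanning the sequence gives G=17, A=7, T=8, C=19.
G+C = 36, so %GC = 36/51 × 100 = 70.588%
Salt term: 16.6 × (-1.387) = -23.024
GC term: 0.41 × 70.588 = 28.941; length term: −500/51 = −9.804
Tm = 81.5 + (-23.024) + 28.941 − 9.804 = 77.613 → 77.6°C

77.6°C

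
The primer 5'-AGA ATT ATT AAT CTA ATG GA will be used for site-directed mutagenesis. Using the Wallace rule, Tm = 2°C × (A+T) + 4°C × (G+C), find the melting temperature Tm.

48°C

Counting bases: T=7, A=9, C=1, G=3
AT pairs contribute 16, GC pairs contribute 4.
Tm = 4·4 + 2·16 = 16 + 32 = 48°C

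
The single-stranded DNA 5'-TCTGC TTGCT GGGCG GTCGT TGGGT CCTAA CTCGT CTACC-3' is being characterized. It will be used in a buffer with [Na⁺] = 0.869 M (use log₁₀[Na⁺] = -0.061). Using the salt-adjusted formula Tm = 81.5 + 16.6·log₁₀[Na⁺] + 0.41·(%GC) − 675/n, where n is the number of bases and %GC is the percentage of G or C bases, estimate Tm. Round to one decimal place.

88.2°C

Length n = 40. Scanning the sequence gives C=12, A=3, T=13, G=12.
G+C = 24, so %GC = 24/40 × 100 = 60%
Salt term: 16.6 × (-0.061) = -1.013
GC term: 0.41 × 60 = 24.6; length term: −675/40 = −16.875
Tm = 81.5 + (-1.013) + 24.6 − 16.875 = 88.212 → 88.2°C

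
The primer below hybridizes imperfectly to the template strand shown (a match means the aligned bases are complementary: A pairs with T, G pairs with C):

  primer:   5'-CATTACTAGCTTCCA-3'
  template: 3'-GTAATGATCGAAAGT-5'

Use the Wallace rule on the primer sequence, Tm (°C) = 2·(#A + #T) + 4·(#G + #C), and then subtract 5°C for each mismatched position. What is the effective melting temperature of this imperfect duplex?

Primer base counts: A=4, T=5, G=1, C=5 → A+T=9, G+C=6
Perfect-match Tm = 2(9) + 4(6) = 18 + 24 = 42°C
Mismatches (positions where the bases are not complementary): 1 (at position 13)
Effective Tm = 42 − 1×5 = 42 − 5 = 37°C

37°C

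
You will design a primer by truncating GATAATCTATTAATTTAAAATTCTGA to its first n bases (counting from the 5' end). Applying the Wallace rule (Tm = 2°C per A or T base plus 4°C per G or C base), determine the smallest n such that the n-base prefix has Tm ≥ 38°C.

n = 17

First 16 bases: GATAATCTATTAATTT → Tm = 36°C (< 38°C)
First 17 bases: GATAATCTATTAATTTA → Tm = 38°C (≥ 38°C)
Since every base adds ≥2°C, Tm only increases with n, so the threshold is first crossed at n = 17.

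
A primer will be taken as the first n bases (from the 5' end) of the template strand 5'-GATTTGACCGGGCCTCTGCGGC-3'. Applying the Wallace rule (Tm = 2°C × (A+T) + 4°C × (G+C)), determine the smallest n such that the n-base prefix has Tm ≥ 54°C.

n = 17

First 16 bases: GATTTGACCGGGCCTC → Tm = 52°C (< 54°C)
First 17 bases: GATTTGACCGGGCCTCT → Tm = 54°C (≥ 54°C)
Since every base adds ≥2°C, Tm only increases with n, so the threshold is first crossed at n = 17.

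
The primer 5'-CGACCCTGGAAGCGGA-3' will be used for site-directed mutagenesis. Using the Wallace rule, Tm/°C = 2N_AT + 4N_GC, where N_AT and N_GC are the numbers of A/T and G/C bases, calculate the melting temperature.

54°C

Counting bases: G=6, T=1, A=4, C=5
So N_AT = 5 and N_GC = 11.
Tm = 4·11 + 2·5 = 44 + 10 = 54°C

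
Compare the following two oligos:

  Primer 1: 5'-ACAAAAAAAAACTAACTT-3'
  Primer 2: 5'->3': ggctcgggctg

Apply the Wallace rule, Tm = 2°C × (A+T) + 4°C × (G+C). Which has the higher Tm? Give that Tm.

Primer 1, 42°C

Primer 1: A+T=15, G+C=3 → Tm = 2(15)+4(3) = 42°C
Primer 2: A+T=2, G+C=9 → Tm = 2(2)+4(9) = 40°C
42°C vs 40°C → primer 1 is higher.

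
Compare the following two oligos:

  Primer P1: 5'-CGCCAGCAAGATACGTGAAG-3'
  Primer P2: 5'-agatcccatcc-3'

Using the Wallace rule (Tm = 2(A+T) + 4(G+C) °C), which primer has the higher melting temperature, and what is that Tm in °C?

Primer P1, 62°C

Primer P1: A+T=9, G+C=11 → Tm = 2(9)+4(11) = 62°C
Primer P2: A+T=5, G+C=6 → Tm = 2(5)+4(6) = 34°C
62°C vs 34°C → primer P1 is higher.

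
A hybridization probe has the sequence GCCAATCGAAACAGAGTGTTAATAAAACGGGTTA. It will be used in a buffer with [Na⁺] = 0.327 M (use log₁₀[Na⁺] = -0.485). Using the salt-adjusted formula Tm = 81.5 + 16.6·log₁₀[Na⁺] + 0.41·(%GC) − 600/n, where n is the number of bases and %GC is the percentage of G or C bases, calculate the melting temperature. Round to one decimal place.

71.5°C

Length n = 34. C=5, A=14, T=7, G=8
G+C = 13, so %GC = 13/34 × 100 = 38.235%
Salt term: 16.6 × (-0.485) = -8.051
GC term: 0.41 × 38.235 = 15.676; length term: −600/34 = −17.647
Tm = 81.5 + (-8.051) + 15.676 − 17.647 = 71.478 → 71.5°C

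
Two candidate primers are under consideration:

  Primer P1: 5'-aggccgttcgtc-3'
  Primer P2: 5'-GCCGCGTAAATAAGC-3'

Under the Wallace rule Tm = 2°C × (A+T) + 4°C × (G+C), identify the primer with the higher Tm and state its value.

Primer P1: A+T=4, G+C=8 → Tm = 2(4)+4(8) = 40°C
Primer P2: A+T=7, G+C=8 → Tm = 2(7)+4(8) = 46°C
40°C vs 46°C → primer P2 is higher.

Primer P2, 46°C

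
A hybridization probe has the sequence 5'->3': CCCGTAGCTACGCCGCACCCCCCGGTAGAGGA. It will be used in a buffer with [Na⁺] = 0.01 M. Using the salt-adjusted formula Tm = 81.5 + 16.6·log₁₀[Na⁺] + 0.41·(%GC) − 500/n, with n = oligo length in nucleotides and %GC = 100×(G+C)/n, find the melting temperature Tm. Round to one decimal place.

Length n = 32. Base counts: A=6, T=3, C=14, G=9
G+C = 23, so %GC = 23/32 × 100 = 71.875%
Salt term: 16.6 × (-2) = -33.2
GC term: 0.41 × 71.875 = 29.469; length term: −500/32 = −15.625
Tm = 81.5 + (-33.2) + 29.469 − 15.625 = 62.144 → 62.1°C

62.1°C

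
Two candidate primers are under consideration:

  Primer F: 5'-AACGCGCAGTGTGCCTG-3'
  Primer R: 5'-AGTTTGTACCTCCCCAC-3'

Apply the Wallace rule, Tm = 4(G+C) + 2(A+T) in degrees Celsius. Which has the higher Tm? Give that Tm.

Primer F, 56°C

Primer F: A+T=6, G+C=11 → Tm = 2(6)+4(11) = 56°C
Primer R: A+T=8, G+C=9 → Tm = 2(8)+4(9) = 52°C
56°C vs 52°C → primer F is higher.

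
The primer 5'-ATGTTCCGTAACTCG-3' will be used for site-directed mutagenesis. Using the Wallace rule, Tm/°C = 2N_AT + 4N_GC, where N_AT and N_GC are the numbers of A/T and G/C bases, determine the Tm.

Counting bases: G=3, C=4, T=5, A=3
AT pairs contribute 8, GC pairs contribute 7.
Tm = 2(8) + 4(7) = 16 + 28 = 44°C

44°C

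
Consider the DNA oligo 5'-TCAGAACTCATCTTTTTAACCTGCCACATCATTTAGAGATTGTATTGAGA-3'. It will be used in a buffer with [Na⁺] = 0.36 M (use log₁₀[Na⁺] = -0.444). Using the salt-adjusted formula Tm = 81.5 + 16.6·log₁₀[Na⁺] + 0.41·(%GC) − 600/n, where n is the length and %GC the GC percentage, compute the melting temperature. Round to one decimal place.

Length n = 50. Base counts: A=15, C=10, T=18, G=7
G+C = 17, so %GC = 17/50 × 100 = 34%
Salt term: 16.6 × (-0.444) = -7.37
GC term: 0.41 × 34 = 13.94; length term: −600/50 = −12
Tm = 81.5 + (-7.37) + 13.94 − 12 = 76.07 → 76.1°C

76.1°C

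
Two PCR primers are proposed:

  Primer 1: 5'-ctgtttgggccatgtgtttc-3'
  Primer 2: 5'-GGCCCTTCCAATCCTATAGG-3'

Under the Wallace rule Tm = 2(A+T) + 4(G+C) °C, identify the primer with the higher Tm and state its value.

Primer 2, 62°C

Primer 1: A+T=10, G+C=10 → Tm = 2(10)+4(10) = 60°C
Primer 2: A+T=9, G+C=11 → Tm = 2(9)+4(11) = 62°C
60°C vs 62°C → primer 2 is higher.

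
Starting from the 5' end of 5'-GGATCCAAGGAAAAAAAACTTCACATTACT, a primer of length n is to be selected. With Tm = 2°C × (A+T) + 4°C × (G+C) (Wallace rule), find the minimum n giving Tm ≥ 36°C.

First 11 bases: GGATCCAAGGA → Tm = 34°C (< 36°C)
First 12 bases: GGATCCAAGGAA → Tm = 36°C (≥ 36°C)
Since every base adds ≥2°C, Tm only increases with n, so the threshold is first crossed at n = 12.

n = 12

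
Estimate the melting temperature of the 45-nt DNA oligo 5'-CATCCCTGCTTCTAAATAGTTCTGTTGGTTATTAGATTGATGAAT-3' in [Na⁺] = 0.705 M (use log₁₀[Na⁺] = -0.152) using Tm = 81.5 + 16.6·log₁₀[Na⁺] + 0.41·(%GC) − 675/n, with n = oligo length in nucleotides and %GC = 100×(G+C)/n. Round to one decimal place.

Length n = 45. Counting bases: C=7, A=11, G=8, T=19
G+C = 15, so %GC = 15/45 × 100 = 33.333%
Salt term: 16.6 × (-0.152) = -2.523
GC term: 0.41 × 33.333 = 13.667; length term: −675/45 = −15
Tm = 81.5 + (-2.523) + 13.667 − 15 = 77.644 → 77.6°C

77.6°C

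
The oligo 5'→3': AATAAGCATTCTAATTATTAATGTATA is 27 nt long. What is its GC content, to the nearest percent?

15%

G=2, T=11, C=2, A=12
G+C = 2 + 2 = 4 out of 27 bases
%GC = 4/27 × 100 = 14.81% ≈ 15%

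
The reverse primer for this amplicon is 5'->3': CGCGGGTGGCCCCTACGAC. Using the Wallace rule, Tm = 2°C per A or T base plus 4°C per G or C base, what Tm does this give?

Counting bases: G=7, C=8, A=2, T=2
AT pairs contribute 4, GC pairs contribute 15.
Tm = 4·15 + 2·4 = 60 + 8 = 68°C

68°C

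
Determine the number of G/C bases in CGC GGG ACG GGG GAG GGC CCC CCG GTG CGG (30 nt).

C=10, T=1, G=17, A=2
G+C = 17 + 10 = 27

27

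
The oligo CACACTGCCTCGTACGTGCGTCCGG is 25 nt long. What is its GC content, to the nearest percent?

68%

Base counts: C=10, T=5, G=7, A=3
G+C = 7 + 10 = 17 out of 25 bases
%GC = 17/25 × 100 = 68% ≈ 68%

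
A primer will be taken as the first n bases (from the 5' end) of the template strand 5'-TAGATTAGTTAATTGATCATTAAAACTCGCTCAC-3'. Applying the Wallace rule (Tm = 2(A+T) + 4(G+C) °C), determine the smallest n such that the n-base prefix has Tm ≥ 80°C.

First 31 bases: TAGATTAGTTAATTGATCATTAAAACTCGCT → Tm = 78°C (< 80°C)
First 32 bases: TAGATTAGTTAATTGATCATTAAAACTCGCTC → Tm = 82°C (≥ 80°C)
Since every base adds ≥2°C, Tm only increases with n, so the threshold is first crossed at n = 32.

n = 32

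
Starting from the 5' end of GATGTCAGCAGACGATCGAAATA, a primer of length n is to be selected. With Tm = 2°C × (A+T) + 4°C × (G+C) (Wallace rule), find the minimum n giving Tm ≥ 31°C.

First 10 bases: GATGTCAGCA → Tm = 30°C (< 31°C)
First 11 bases: GATGTCAGCAG → Tm = 34°C (≥ 31°C)
Since every base adds ≥2°C, Tm only increases with n, so the threshold is first crossed at n = 11.

n = 11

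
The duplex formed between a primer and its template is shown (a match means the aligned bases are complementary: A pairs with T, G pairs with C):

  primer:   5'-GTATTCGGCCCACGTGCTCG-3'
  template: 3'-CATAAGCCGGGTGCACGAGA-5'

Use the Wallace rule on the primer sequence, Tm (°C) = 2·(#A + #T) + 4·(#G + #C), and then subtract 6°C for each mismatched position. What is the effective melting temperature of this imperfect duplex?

Primer base counts: A=2, T=5, G=6, C=7 → A+T=7, G+C=13
Perfect-match Tm = 2(7) + 4(13) = 14 + 52 = 66°C
Mismatches (positions where the bases are not complementary): 1 (at position 20)
Effective Tm = 66 − 1×6 = 66 − 6 = 60°C

60°C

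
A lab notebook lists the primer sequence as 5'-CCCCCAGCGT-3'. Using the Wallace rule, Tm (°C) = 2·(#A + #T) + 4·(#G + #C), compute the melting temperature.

Base counts: A=1, T=1, G=2, C=6
A+T = 2, G+C = 8
Tm = 2×2 + 4×8 = 36°C

36°C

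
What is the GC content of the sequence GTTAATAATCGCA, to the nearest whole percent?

Scanning the sequence gives G=2, T=4, A=5, C=2.
G+C = 2 + 2 = 4 out of 13 bases
%GC = 4/13 × 100 = 30.77% ≈ 31%

31%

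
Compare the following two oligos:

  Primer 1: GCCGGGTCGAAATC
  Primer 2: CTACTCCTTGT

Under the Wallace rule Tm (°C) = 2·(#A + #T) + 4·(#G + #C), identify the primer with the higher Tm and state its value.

Primer 1: A+T=5, G+C=9 → Tm = 2(5)+4(9) = 46°C
Primer 2: A+T=6, G+C=5 → Tm = 2(6)+4(5) = 32°C
46°C vs 32°C → primer 1 is higher.

Primer 1, 46°C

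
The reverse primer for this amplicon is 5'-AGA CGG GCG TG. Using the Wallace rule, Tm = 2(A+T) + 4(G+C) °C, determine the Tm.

38°C

Counting bases: C=2, T=1, A=2, G=6
AT pairs contribute 3, GC pairs contribute 8.
Tm = 4·8 + 2·3 = 32 + 6 = 38°C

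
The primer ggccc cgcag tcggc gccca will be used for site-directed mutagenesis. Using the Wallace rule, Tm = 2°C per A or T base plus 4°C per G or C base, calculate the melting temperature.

74°C

Counting bases: G=7, A=2, C=10, T=1
AT pairs contribute 3, GC pairs contribute 17.
Tm = 2(3) + 4(17) = 6 + 68 = 74°C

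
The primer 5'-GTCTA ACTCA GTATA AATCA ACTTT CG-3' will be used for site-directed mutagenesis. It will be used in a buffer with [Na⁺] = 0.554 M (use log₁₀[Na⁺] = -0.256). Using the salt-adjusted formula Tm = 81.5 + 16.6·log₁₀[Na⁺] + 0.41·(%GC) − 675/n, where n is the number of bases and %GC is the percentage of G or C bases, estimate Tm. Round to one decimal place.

Length n = 27. Scanning the sequence gives C=6, A=9, T=9, G=3.
G+C = 9, so %GC = 9/27 × 100 = 33.333%
Salt term: 16.6 × (-0.256) = -4.25
GC term: 0.41 × 33.333 = 13.667; length term: −675/27 = −25
Tm = 81.5 + (-4.25) + 13.667 − 25 = 65.917 → 65.9°C

65.9°C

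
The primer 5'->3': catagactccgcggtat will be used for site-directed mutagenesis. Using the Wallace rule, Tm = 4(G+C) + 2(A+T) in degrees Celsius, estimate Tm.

Counting bases: G=4, C=5, A=4, T=4
AT pairs contribute 8, GC pairs contribute 9.
Tm = 4·9 + 2·8 = 36 + 16 = 52°C

52°C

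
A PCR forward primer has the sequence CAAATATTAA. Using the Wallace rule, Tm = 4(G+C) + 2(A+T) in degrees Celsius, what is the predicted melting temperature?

A=6, T=3, C=1, G=0
A+T = 9, G+C = 1
Tm = 4·1 + 2·9 = 4 + 18 = 22°C

22°C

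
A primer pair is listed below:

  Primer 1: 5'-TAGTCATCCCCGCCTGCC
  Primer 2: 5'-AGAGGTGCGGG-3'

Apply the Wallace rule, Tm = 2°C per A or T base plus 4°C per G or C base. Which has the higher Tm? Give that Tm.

Primer 1: A+T=6, G+C=12 → Tm = 2(6)+4(12) = 60°C
Primer 2: A+T=3, G+C=8 → Tm = 2(3)+4(8) = 38°C
60°C vs 38°C → primer 1 is higher.

Primer 1, 60°C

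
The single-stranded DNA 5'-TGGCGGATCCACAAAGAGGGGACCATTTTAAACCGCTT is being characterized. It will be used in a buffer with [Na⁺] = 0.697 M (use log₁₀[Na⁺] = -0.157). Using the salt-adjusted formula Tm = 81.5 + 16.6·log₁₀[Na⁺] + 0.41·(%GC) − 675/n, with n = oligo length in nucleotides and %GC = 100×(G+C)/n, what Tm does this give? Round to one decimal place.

Length n = 38. Counting bases: G=10, C=9, T=8, A=11
G+C = 19, so %GC = 19/38 × 100 = 50%
Salt term: 16.6 × (-0.157) = -2.606
GC term: 0.41 × 50 = 20.5; length term: −675/38 = −17.763
Tm = 81.5 + (-2.606) + 20.5 − 17.763 = 81.631 → 81.6°C

81.6°C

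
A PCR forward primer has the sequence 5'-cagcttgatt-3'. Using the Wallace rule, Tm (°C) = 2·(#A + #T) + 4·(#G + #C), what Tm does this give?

28°C

T=4, C=2, G=2, A=2
So N_AT = 6 and N_GC = 4.
Tm = 4·4 + 2·6 = 16 + 12 = 28°C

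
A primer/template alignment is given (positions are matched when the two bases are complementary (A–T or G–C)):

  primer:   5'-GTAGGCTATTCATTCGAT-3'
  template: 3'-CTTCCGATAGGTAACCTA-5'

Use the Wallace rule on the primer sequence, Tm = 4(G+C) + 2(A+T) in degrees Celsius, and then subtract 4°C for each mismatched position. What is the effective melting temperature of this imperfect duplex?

38°C

Primer base counts: A=4, T=7, G=4, C=3 → A+T=11, G+C=7
Perfect-match Tm = 2(11) + 4(7) = 22 + 28 = 50°C
Mismatches (positions where the bases are not complementary): 3 (at positions 2, 10, 15)
Effective Tm = 50 − 3×4 = 50 − 12 = 38°C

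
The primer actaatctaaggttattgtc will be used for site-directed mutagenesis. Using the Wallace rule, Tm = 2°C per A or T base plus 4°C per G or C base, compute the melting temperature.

T=8, G=3, A=6, C=3
A+T = 14, G+C = 6
Tm = 4·6 + 2·14 = 24 + 28 = 52°C

52°C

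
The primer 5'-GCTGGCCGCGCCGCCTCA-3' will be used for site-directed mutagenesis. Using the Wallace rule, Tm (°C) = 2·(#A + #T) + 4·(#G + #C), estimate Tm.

Counting bases: T=2, G=6, C=9, A=1
A+T = 3, G+C = 15
Tm = 4·15 + 2·3 = 60 + 6 = 66°C

66°C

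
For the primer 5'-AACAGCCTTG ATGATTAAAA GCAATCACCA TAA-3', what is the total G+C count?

11

Base counts: A=15, C=7, G=4, T=7
Total G or C: 4 + 7 = 11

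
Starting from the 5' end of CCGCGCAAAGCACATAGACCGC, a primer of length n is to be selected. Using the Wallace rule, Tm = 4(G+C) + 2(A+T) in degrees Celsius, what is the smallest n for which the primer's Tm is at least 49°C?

n = 16

First 15 bases: CCGCGCAAAGCACAT → Tm = 48°C (< 49°C)
First 16 bases: CCGCGCAAAGCACATA → Tm = 50°C (≥ 49°C)
Since every base adds ≥2°C, Tm only increases with n, so the threshold is first crossed at n = 16.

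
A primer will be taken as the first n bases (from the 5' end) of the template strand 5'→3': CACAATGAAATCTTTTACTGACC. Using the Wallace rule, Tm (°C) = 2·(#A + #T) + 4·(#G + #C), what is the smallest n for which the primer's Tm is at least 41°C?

First 16 bases: CACAATGAAATCTTTT → Tm = 40°C (< 41°C)
First 17 bases: CACAATGAAATCTTTTA → Tm = 42°C (≥ 41°C)
Each additional base adds 2°C (A/T) or 4°C (G/C), so Tm is non-decreasing in n; n = 17 is the first length to reach 41°C.

n = 17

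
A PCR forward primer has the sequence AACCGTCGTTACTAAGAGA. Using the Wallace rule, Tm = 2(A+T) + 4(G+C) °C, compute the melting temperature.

54°C

Base counts: C=4, G=4, A=7, T=4
A+T = 11, G+C = 8
Tm = 4·8 + 2·11 = 32 + 22 = 54°C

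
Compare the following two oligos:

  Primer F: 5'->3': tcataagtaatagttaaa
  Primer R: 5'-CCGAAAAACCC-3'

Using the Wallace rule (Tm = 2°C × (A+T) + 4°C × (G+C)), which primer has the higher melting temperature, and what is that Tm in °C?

Primer F, 42°C

Primer F: A+T=15, G+C=3 → Tm = 2(15)+4(3) = 42°C
Primer R: A+T=5, G+C=6 → Tm = 2(5)+4(6) = 34°C
42°C vs 34°C → primer F is higher.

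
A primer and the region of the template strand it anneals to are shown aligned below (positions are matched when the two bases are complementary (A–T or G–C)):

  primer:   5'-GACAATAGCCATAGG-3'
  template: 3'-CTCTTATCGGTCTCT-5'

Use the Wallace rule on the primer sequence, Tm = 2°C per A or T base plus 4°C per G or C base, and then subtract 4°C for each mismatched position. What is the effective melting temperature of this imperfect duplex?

32°C

Primer base counts: A=6, T=2, G=4, C=3 → A+T=8, G+C=7
Perfect-match Tm = 2(8) + 4(7) = 16 + 28 = 44°C
Mismatches (positions where the bases are not complementary): 3 (at positions 3, 12, 15)
Effective Tm = 44 − 3×4 = 44 − 12 = 32°C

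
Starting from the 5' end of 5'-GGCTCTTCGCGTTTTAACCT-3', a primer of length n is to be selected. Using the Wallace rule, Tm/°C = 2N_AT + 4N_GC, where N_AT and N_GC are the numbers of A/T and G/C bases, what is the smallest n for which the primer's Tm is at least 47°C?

n = 16

First 15 bases: GGCTCTTCGCGTTTT → Tm = 46°C (< 47°C)
First 16 bases: GGCTCTTCGCGTTTTA → Tm = 48°C (≥ 47°C)
Since every base adds ≥2°C, Tm only increases with n, so the threshold is first crossed at n = 16.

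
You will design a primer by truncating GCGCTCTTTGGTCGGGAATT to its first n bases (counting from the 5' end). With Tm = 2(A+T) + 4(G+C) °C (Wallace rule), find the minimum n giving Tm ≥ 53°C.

n = 16

First 15 bases: GCGCTCTTTGGTCGG → Tm = 50°C (< 53°C)
First 16 bases: GCGCTCTTTGGTCGGG → Tm = 54°C (≥ 53°C)
Each additional base adds 2°C (A/T) or 4°C (G/C), so Tm is non-decreasing in n; n = 16 is the first length to reach 53°C.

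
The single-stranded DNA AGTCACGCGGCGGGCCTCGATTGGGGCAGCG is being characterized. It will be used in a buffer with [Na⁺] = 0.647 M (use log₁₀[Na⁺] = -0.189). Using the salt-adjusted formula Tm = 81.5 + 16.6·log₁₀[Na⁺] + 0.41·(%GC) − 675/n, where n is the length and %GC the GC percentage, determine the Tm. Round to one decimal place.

Length n = 31. Base counts: G=14, T=4, C=9, A=4
G+C = 23, so %GC = 23/31 × 100 = 74.194%
Salt term: 16.6 × (-0.189) = -3.137
GC term: 0.41 × 74.194 = 30.42; length term: −675/31 = −21.774
Tm = 81.5 + (-3.137) + 30.42 − 21.774 = 87.009 → 87.0°C

87.0°C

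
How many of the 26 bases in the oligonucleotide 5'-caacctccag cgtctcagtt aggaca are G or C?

Counting bases: A=7, C=9, G=5, T=5
Total G or C: 5 + 9 = 14

14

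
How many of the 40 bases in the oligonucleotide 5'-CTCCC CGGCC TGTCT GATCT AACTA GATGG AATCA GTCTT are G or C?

Scanning the sequence gives C=12, T=12, G=8, A=8.
Total G or C: 8 + 12 = 20

20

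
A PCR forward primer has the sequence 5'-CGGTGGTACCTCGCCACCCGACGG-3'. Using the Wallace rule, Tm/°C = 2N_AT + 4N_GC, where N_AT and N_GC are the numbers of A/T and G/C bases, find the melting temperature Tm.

C=10, T=3, G=8, A=3
AT pairs contribute 6, GC pairs contribute 18.
Tm = 2×6 + 4×18 = 84°C

84°C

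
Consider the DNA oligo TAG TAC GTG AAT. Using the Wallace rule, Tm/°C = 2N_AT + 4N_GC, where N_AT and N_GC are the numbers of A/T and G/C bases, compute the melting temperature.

Scanning the sequence gives T=4, C=1, G=3, A=4.
AT pairs contribute 8, GC pairs contribute 4.
Tm = 2(8) + 4(4) = 16 + 16 = 32°C

32°C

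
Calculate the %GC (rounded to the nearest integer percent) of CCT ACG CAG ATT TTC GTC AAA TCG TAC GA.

Base counts: C=8, G=5, T=8, A=8
G+C = 5 + 8 = 13 out of 29 bases
%GC = 13/29 × 100 = 44.83% ≈ 45%

45%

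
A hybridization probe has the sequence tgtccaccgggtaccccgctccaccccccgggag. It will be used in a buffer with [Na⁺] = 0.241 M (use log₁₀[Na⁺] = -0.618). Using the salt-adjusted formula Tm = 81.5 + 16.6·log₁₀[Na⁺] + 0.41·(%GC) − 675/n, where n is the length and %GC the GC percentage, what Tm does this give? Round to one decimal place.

Length n = 34. Scanning the sequence gives T=4, A=4, G=9, C=17.
G+C = 26, so %GC = 26/34 × 100 = 76.471%
Salt term: 16.6 × (-0.618) = -10.259
GC term: 0.41 × 76.471 = 31.353; length term: −675/34 = −19.853
Tm = 81.5 + (-10.259) + 31.353 − 19.853 = 82.741 → 82.7°C

82.7°C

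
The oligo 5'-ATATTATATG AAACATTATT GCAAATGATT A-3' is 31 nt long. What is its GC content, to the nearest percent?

Base counts: G=3, C=2, T=12, A=14
G+C = 3 + 2 = 5 out of 31 bases
%GC = 5/31 × 100 = 16.13% ≈ 16%

16%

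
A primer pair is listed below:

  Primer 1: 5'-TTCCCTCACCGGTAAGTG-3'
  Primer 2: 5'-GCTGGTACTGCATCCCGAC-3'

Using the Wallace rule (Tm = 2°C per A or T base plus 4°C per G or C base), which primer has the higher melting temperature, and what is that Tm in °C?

Primer 2, 62°C

Primer 1: A+T=8, G+C=10 → Tm = 2(8)+4(10) = 56°C
Primer 2: A+T=7, G+C=12 → Tm = 2(7)+4(12) = 62°C
56°C vs 62°C → primer 2 is higher.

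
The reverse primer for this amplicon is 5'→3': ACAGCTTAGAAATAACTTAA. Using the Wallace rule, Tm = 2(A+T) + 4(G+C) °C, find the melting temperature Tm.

50°C

G=2, T=5, A=10, C=3
So N_AT = 15 and N_GC = 5.
Tm = 2×15 + 4×5 = 50°C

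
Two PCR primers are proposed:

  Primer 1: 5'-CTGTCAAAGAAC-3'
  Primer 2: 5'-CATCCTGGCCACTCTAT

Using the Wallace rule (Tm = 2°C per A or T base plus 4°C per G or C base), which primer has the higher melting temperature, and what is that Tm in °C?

Primer 2, 52°C

Primer 1: A+T=7, G+C=5 → Tm = 2(7)+4(5) = 34°C
Primer 2: A+T=8, G+C=9 → Tm = 2(8)+4(9) = 52°C
34°C vs 52°C → primer 2 is higher.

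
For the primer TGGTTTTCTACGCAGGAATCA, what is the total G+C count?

Counting bases: T=7, A=5, C=4, G=5
G+C = 5 + 4 = 9

9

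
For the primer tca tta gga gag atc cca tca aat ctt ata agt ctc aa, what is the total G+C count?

Counting bases: T=11, C=8, A=14, G=5
Total G or C: 5 + 8 = 13

13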